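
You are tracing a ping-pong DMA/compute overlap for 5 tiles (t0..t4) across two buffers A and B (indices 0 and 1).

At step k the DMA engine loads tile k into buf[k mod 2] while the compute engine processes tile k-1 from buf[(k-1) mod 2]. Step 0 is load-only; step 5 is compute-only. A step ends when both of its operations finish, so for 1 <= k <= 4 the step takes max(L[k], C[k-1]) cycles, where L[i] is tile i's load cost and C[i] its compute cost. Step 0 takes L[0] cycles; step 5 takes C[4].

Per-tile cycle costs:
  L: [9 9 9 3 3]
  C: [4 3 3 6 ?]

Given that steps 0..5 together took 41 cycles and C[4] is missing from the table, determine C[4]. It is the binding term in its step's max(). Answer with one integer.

step 0: dur = L[0]=9 = 9
step 1: dur = max(L[1]=9, C[0]=4) = 9
step 2: dur = max(L[2]=9, C[1]=3) = 9
step 3: dur = max(L[3]=3, C[2]=3) = 3
step 4: dur = max(L[4]=3, C[3]=6) = 6
step 5: dur = C[4]=? = C[4]  (unknown; binding)
sum of known step durations = 36
dur[5] = total - known = 41 - 36 = 5
C[4] is the binding max in step 5, so C[4] = dur[5] = 5

C[4] = 5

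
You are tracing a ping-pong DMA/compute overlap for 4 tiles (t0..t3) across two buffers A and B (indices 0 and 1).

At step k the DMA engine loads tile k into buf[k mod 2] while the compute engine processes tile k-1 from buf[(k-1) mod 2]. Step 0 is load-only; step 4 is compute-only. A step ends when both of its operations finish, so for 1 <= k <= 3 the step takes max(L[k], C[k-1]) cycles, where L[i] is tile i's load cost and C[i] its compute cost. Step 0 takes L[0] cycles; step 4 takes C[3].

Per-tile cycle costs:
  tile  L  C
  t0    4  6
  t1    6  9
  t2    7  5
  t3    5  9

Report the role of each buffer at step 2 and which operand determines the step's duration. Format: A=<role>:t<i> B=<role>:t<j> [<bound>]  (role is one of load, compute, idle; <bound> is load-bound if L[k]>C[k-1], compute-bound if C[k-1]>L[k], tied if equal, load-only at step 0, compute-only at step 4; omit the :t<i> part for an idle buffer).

step 0: L[0]=4 → dur=4, Σ=4 | A=load:t0 B=idle [load-only]
step 1: L[1]=6 C[0]=6 → dur=6, Σ=10 | A=compute:t0 B=load:t1 [tied]
step 2: L[2]=7 C[1]=9 → dur=9, Σ=19 | A=load:t2 B=compute:t1 [compute-bound]
step 3: L[3]=5 C[2]=5 → dur=5, Σ=24 | A=compute:t2 B=load:t3 [tied]
step 4: C[3]=9 → dur=9, Σ=33 | A=idle B=compute:t3 [compute-only]

step 2: A=load:t2 B=compute:t1 [compute-bound]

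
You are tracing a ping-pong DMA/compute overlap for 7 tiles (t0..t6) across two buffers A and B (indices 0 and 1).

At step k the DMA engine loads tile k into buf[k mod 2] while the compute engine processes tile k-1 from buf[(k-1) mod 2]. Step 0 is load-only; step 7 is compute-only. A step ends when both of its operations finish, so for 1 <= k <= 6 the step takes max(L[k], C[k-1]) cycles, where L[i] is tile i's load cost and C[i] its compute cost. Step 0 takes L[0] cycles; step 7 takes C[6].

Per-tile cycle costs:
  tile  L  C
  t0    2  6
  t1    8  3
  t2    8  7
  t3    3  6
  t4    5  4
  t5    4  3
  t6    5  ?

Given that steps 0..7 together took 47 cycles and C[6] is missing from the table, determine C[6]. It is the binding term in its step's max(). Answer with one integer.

step 0: dur = L[0]=2 = 2
step 1: dur = max(L[1]=8, C[0]=6) = 8
step 2: dur = max(L[2]=8, C[1]=3) = 8
step 3: dur = max(L[3]=3, C[2]=7) = 7
step 4: dur = max(L[4]=5, C[3]=6) = 6
step 5: dur = max(L[5]=4, C[4]=4) = 4
step 6: dur = max(L[6]=5, C[5]=3) = 5
step 7: dur = C[6]=? = C[6]  (unknown; binding)
sum of known step durations = 40
dur[7] = total - known = 47 - 40 = 7
C[6] is the binding max in step 7, so C[6] = dur[7] = 7

C[6] = 7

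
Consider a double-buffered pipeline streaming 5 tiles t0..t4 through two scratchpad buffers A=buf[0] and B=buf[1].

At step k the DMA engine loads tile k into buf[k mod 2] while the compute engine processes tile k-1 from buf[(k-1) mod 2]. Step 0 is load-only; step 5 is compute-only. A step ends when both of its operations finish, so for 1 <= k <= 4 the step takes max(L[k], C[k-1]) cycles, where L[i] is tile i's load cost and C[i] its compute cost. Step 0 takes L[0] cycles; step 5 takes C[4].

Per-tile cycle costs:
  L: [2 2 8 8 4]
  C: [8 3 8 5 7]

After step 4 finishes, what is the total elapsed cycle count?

end_cycle[4] = 31

[0] DMA t0→A (2c) ∥ CU idle ⇒ 2c, clock 2
[1] DMA t1→B (2c) ∥ CU A:t0 (8c) ⇒ 8c, clock 10
[2] DMA t2→A (8c) ∥ CU B:t1 (3c) ⇒ 8c, clock 18
[3] DMA t3→B (8c) ∥ CU A:t2 (8c) ⇒ 8c, clock 26
[4] DMA t4→A (4c) ∥ CU B:t3 (5c) ⇒ 5c, clock 31
[5] DMA idle ∥ CU A:t4 (7c) ⇒ 7c, clock 38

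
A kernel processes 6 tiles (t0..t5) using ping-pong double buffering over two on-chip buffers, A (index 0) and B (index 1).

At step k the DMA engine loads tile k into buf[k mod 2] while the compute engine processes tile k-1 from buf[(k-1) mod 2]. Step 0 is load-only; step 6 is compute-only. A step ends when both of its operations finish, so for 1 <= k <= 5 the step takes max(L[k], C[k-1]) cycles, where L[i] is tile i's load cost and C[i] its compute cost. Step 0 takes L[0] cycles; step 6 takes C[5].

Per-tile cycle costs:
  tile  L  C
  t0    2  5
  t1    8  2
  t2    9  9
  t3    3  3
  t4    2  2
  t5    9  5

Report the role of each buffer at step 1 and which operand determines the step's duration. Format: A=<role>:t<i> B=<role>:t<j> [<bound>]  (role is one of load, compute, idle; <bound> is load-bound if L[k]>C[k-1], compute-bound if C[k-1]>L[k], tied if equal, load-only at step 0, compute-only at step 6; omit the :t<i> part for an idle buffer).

step 0: L[0]=2 → dur=2, Σ=2 | A=load:t0 B=idle [load-only]
step 1: L[1]=8 C[0]=5 → dur=8, Σ=10 | A=compute:t0 B=load:t1 [load-bound]
step 2: L[2]=9 C[1]=2 → dur=9, Σ=19 | A=load:t2 B=compute:t1 [load-bound]
step 3: L[3]=3 C[2]=9 → dur=9, Σ=28 | A=compute:t2 B=load:t3 [compute-bound]
step 4: L[4]=2 C[3]=3 → dur=3, Σ=31 | A=load:t4 B=compute:t3 [compute-bound]
step 5: L[5]=9 C[4]=2 → dur=9, Σ=40 | A=compute:t4 B=load:t5 [load-bound]
step 6: C[5]=5 → dur=5, Σ=45 | A=idle B=compute:t5 [compute-only]

step 1: A=compute:t0 B=load:t1 [load-bound]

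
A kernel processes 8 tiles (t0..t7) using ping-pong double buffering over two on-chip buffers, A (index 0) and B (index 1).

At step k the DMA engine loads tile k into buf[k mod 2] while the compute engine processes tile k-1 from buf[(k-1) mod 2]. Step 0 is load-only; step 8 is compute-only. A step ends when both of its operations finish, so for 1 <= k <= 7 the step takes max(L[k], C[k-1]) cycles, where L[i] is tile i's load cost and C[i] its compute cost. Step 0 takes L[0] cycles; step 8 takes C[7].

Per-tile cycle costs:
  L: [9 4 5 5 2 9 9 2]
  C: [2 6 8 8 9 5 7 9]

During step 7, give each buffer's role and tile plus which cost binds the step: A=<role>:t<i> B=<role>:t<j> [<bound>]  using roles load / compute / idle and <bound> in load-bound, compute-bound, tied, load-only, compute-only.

step 7: A=compute:t6 B=load:t7 [compute-bound]

[0] DMA t0→A (9c) ∥ CU idle ⇒ 9c, clock 9
[1] DMA t1→B (4c) ∥ CU A:t0 (2c) ⇒ 4c, clock 13
[2] DMA t2→A (5c) ∥ CU B:t1 (6c) ⇒ 6c, clock 19
[3] DMA t3→B (5c) ∥ CU A:t2 (8c) ⇒ 8c, clock 27
[4] DMA t4→A (2c) ∥ CU B:t3 (8c) ⇒ 8c, clock 35
[5] DMA t5→B (9c) ∥ CU A:t4 (9c) ⇒ 9c, clock 44
[6] DMA t6→A (9c) ∥ CU B:t5 (5c) ⇒ 9c, clock 53
[7] DMA t7→B (2c) ∥ CU A:t6 (7c) ⇒ 7c, clock 60
[8] DMA idle ∥ CU B:t7 (9c) ⇒ 9c, clock 69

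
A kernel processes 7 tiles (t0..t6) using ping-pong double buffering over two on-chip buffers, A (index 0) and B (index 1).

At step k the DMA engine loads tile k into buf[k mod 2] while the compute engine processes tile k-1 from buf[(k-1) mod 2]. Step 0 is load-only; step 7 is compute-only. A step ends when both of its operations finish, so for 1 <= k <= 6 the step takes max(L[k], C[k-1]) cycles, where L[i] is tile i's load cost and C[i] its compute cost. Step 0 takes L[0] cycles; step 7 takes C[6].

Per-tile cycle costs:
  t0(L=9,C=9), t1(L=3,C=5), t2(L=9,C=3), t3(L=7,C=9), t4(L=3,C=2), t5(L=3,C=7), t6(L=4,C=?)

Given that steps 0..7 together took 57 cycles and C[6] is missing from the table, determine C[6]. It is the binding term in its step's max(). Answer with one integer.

step 0 | dur = L[0]=9 = 9
step 1 | dur = max(L[1]=3, C[0]=9) = 9
step 2 | dur = max(L[2]=9, C[1]=5) = 9
step 3 | dur = max(L[3]=7, C[2]=3) = 7
step 4 | dur = max(L[4]=3, C[3]=9) = 9
step 5 | dur = max(L[5]=3, C[4]=2) = 3
step 6 | dur = max(L[6]=4, C[5]=7) = 7
step 7 | dur = C[6]=? = C[6]  (unknown; binding)
sum of known step durations = 53
dur[7] = total - known = 57 - 53 = 4
C[6] is the binding max in step 7, so C[6] = dur[7] = 4

C[6] = 4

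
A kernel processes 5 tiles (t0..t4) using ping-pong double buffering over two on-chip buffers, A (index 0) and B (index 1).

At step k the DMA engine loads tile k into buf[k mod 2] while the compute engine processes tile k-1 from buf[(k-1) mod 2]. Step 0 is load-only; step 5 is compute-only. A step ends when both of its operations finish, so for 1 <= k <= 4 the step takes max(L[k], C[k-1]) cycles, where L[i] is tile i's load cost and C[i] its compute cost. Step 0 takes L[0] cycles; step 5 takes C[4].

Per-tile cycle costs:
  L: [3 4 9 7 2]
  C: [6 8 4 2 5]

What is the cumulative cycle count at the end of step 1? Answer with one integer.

end_cycle[1] = 9

step 0: L[0]=3 → dur=3, Σ=3 | A=load:t0 B=idle [load-only]
step 1: L[1]=4 C[0]=6 → dur=6, Σ=9 | A=compute:t0 B=load:t1 [compute-bound]
step 2: L[2]=9 C[1]=8 → dur=9, Σ=18 | A=load:t2 B=compute:t1 [load-bound]
step 3: L[3]=7 C[2]=4 → dur=7, Σ=25 | A=compute:t2 B=load:t3 [load-bound]
step 4: L[4]=2 C[3]=2 → dur=2, Σ=27 | A=load:t4 B=compute:t3 [tied]
step 5: C[4]=5 → dur=5, Σ=32 | A=compute:t4 B=idle [compute-only]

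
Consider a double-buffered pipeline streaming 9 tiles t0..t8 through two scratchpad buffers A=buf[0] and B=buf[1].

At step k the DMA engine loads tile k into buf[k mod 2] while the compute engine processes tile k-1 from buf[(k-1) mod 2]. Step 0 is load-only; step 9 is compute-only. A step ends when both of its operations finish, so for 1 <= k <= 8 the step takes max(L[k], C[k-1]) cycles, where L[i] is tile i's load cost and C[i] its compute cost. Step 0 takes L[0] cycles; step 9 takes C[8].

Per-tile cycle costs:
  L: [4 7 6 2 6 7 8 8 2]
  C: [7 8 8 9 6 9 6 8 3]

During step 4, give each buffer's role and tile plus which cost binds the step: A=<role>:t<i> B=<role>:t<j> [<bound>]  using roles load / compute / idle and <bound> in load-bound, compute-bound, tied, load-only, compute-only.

step 4: A=load:t4 B=compute:t3 [compute-bound]

k=0 load=t0/4c comp=- wait=4 total=4
k=1 load=t1/7c comp=t0/7c wait=7 total=11
k=2 load=t2/6c comp=t1/8c wait=8 total=19
k=3 load=t3/2c comp=t2/8c wait=8 total=27
k=4 load=t4/6c comp=t3/9c wait=9 total=36
k=5 load=t5/7c comp=t4/6c wait=7 total=43
k=6 load=t6/8c comp=t5/9c wait=9 total=52
k=7 load=t7/8c comp=t6/6c wait=8 total=60
k=8 load=t8/2c comp=t7/8c wait=8 total=68
k=9 load=- comp=t8/3c wait=3 total=71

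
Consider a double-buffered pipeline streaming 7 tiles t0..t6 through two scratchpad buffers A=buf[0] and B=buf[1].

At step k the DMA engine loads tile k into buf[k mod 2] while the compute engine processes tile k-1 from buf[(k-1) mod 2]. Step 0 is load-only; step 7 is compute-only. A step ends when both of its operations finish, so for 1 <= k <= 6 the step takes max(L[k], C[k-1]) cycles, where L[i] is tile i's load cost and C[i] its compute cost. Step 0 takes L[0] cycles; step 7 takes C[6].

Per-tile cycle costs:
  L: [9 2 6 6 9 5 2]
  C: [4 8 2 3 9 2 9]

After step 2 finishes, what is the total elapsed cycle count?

end_cycle[2] = 21

k=0 load=t0/9c comp=- wait=9 total=9
k=1 load=t1/2c comp=t0/4c wait=4 total=13
k=2 load=t2/6c comp=t1/8c wait=8 total=21
k=3 load=t3/6c comp=t2/2c wait=6 total=27
k=4 load=t4/9c comp=t3/3c wait=9 total=36
k=5 load=t5/5c comp=t4/9c wait=9 total=45
k=6 load=t6/2c comp=t5/2c wait=2 total=47
k=7 load=- comp=t6/9c wait=9 total=56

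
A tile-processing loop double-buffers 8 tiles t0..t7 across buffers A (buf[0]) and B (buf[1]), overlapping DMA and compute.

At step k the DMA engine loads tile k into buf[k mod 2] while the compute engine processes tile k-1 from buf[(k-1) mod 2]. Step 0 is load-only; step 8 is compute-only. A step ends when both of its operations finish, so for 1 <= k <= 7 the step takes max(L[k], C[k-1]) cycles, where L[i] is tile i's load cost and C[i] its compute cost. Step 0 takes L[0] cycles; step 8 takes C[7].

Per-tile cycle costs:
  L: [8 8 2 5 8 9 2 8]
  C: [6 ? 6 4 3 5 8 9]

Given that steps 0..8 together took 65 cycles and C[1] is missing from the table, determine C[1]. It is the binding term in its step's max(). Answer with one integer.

step 0 → dur = L[0]=8 = 8
step 1 → dur = max(L[1]=8, C[0]=6) = 8
step 2 → dur = max(L[2]=2, C[1]=?) = C[1]  (unknown; binding)
step 3 → dur = max(L[3]=5, C[2]=6) = 6
step 4 → dur = max(L[4]=8, C[3]=4) = 8
step 5 → dur = max(L[5]=9, C[4]=3) = 9
step 6 → dur = max(L[6]=2, C[5]=5) = 5
step 7 → dur = max(L[7]=8, C[6]=8) = 8
step 8 → dur = C[7]=9 = 9
sum of known step durations = 61
dur[2] = total - known = 65 - 61 = 4
C[1] is the binding max in step 2, so C[1] = dur[2] = 4

C[1] = 4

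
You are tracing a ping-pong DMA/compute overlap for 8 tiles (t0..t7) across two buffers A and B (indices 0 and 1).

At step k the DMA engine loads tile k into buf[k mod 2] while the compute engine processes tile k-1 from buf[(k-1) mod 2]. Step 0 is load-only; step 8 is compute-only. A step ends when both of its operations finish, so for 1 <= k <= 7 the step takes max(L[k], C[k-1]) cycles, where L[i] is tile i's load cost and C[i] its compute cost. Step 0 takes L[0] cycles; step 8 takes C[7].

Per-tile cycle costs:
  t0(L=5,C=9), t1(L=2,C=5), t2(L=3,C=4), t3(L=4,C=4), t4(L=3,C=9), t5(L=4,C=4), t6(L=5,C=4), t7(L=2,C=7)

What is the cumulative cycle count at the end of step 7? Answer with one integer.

  0. 5=5c; end=5; A:t0 B:-
  1. max(2,9)=9c; end=14; A:t0 B:t1
  2. max(3,5)=5c; end=19; A:t2 B:t1
  3. max(4,4)=4c; end=23; A:t2 B:t3
  4. max(3,4)=4c; end=27; A:t4 B:t3
  5. max(4,9)=9c; end=36; A:t4 B:t5
  6. max(5,4)=5c; end=41; A:t6 B:t5
  7. max(2,4)=4c; end=45; A:t6 B:t7
  8. 7=7c; end=52; A:t6 B:t7

end_cycle[7] = 45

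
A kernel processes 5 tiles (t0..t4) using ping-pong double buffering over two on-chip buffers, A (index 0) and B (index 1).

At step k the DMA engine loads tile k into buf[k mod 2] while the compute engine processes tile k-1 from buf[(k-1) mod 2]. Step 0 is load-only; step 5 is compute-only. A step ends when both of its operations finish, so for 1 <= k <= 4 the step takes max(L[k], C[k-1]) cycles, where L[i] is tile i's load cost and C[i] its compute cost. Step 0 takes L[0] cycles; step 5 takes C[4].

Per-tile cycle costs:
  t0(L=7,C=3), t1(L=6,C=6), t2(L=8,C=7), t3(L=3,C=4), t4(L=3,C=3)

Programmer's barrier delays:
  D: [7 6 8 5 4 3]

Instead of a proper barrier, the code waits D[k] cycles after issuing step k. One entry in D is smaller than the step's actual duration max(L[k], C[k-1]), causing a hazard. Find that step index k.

hazard at step 3

k=0 barrier L[0]=7→7c, D[0]=7 ok
k=1 barrier max(L[1]=6,C[0]=3)→6c, D[1]=6 ok
k=2 barrier max(L[2]=8,C[1]=6)→8c, D[2]=8 ok
k=3 barrier max(L[3]=3,C[2]=7)→7c, D[3]=5 SHORT
k=4 barrier max(L[4]=3,C[3]=4)→4c, D[4]=4 ok
k=5 barrier C[4]=3→3c, D[5]=3 ok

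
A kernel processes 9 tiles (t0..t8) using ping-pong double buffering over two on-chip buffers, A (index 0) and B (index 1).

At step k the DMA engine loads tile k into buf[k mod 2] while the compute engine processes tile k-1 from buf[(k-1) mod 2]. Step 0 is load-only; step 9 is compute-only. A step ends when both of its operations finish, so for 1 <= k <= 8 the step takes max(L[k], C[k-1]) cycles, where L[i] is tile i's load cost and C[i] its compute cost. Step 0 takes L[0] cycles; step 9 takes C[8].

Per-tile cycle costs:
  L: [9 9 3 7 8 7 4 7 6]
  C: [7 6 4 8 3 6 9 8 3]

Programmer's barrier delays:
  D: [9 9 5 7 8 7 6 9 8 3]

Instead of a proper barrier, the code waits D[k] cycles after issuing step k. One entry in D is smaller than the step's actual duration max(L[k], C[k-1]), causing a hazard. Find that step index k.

hazard at step 2

[0] required=L[0]=9=9 vs D=9 ok
[1] required=max(L[1]=9,C[0]=7)=9 vs D=9 ok
[2] required=max(L[2]=3,C[1]=6)=6 vs D=5 SHORT
[3] required=max(L[3]=7,C[2]=4)=7 vs D=7 ok
[4] required=max(L[4]=8,C[3]=8)=8 vs D=8 ok
[5] required=max(L[5]=7,C[4]=3)=7 vs D=7 ok
[6] required=max(L[6]=4,C[5]=6)=6 vs D=6 ok
[7] required=max(L[7]=7,C[6]=9)=9 vs D=9 ok
[8] required=max(L[8]=6,C[7]=8)=8 vs D=8 ok
[9] required=C[8]=3=3 vs D=3 ok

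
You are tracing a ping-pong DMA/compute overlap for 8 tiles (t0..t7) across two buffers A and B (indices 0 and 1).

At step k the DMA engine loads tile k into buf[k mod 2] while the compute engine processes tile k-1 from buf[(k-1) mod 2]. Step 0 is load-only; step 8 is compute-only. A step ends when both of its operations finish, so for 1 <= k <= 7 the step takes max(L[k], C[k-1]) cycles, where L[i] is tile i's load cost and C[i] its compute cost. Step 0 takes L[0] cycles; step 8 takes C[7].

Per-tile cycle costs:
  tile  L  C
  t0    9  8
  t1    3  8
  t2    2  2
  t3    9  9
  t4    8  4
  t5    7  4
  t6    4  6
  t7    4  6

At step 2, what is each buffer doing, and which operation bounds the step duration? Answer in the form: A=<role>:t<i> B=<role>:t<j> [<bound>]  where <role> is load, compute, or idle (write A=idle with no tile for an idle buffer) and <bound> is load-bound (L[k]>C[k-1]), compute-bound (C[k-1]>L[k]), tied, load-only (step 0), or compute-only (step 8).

step 2: A=load:t2 B=compute:t1 [compute-bound]

step 0: L[0]=9 → dur=9, Σ=9 | A=load:t0 B=idle [load-only]
step 1: L[1]=3 C[0]=8 → dur=8, Σ=17 | A=compute:t0 B=load:t1 [compute-bound]
step 2: L[2]=2 C[1]=8 → dur=8, Σ=25 | A=load:t2 B=compute:t1 [compute-bound]
step 3: L[3]=9 C[2]=2 → dur=9, Σ=34 | A=compute:t2 B=load:t3 [load-bound]
step 4: L[4]=8 C[3]=9 → dur=9, Σ=43 | A=load:t4 B=compute:t3 [compute-bound]
step 5: L[5]=7 C[4]=4 → dur=7, Σ=50 | A=compute:t4 B=load:t5 [load-bound]
step 6: L[6]=4 C[5]=4 → dur=4, Σ=54 | A=load:t6 B=compute:t5 [tied]
step 7: L[7]=4 C[6]=6 → dur=6, Σ=60 | A=compute:t6 B=load:t7 [compute-bound]
step 8: C[7]=6 → dur=6, Σ=66 | A=idle B=compute:t7 [compute-only]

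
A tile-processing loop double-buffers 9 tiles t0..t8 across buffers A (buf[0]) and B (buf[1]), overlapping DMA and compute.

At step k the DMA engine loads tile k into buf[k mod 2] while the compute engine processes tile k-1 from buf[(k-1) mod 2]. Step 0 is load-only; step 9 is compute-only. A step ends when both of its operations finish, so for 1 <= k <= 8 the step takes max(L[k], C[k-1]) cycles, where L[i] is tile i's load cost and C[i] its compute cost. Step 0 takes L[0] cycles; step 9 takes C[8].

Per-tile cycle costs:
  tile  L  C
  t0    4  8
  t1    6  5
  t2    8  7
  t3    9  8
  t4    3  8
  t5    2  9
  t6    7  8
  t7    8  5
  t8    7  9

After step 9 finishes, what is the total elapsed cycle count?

[0] DMA t0→A (4c) ∥ CU idle ⇒ 4c, clock 4
[1] DMA t1→B (6c) ∥ CU A:t0 (8c) ⇒ 8c, clock 12
[2] DMA t2→A (8c) ∥ CU B:t1 (5c) ⇒ 8c, clock 20
[3] DMA t3→B (9c) ∥ CU A:t2 (7c) ⇒ 9c, clock 29
[4] DMA t4→A (3c) ∥ CU B:t3 (8c) ⇒ 8c, clock 37
[5] DMA t5→B (2c) ∥ CU A:t4 (8c) ⇒ 8c, clock 45
[6] DMA t6→A (7c) ∥ CU B:t5 (9c) ⇒ 9c, clock 54
[7] DMA t7→B (8c) ∥ CU A:t6 (8c) ⇒ 8c, clock 62
[8] DMA t8→A (7c) ∥ CU B:t7 (5c) ⇒ 7c, clock 69
[9] DMA idle ∥ CU A:t8 (9c) ⇒ 9c, clock 78

end_cycle[9] = 78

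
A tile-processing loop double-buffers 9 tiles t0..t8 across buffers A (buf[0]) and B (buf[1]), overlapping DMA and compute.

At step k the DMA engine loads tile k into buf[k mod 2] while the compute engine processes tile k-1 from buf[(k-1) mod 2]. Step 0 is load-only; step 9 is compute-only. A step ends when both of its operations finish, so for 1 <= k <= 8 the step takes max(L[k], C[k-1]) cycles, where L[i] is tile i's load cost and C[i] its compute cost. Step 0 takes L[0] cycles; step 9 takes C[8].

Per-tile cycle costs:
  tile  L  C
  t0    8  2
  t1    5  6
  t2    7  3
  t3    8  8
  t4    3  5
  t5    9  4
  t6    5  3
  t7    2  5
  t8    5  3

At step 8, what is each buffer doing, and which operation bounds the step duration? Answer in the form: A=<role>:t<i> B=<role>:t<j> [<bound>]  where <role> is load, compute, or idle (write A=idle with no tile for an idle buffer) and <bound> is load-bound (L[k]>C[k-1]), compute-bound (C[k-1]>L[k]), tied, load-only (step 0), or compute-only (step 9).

[0] DMA t0→A (8c) ∥ CU idle ⇒ 8c, clock 8
[1] DMA t1→B (5c) ∥ CU A:t0 (2c) ⇒ 5c, clock 13
[2] DMA t2→A (7c) ∥ CU B:t1 (6c) ⇒ 7c, clock 20
[3] DMA t3→B (8c) ∥ CU A:t2 (3c) ⇒ 8c, clock 28
[4] DMA t4→A (3c) ∥ CU B:t3 (8c) ⇒ 8c, clock 36
[5] DMA t5→B (9c) ∥ CU A:t4 (5c) ⇒ 9c, clock 45
[6] DMA t6→A (5c) ∥ CU B:t5 (4c) ⇒ 5c, clock 50
[7] DMA t7→B (2c) ∥ CU A:t6 (3c) ⇒ 3c, clock 53
[8] DMA t8→A (5c) ∥ CU B:t7 (5c) ⇒ 5c, clock 58
[9] DMA idle ∥ CU A:t8 (3c) ⇒ 3c, clock 61

step 8: A=load:t8 B=compute:t7 [tied]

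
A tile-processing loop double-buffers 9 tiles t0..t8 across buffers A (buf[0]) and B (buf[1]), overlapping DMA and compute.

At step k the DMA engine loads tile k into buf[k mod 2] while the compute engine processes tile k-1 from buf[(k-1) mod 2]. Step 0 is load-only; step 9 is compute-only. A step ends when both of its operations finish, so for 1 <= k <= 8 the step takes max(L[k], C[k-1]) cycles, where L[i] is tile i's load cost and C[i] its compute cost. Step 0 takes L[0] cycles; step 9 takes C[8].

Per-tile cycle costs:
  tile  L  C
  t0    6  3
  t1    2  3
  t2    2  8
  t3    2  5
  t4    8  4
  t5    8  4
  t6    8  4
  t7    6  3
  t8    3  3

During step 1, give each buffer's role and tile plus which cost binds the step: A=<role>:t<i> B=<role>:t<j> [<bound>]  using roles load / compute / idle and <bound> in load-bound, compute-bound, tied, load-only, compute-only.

step 1: A=compute:t0 B=load:t1 [compute-bound]

k=0 load=t0/6c comp=- wait=6 total=6
k=1 load=t1/2c comp=t0/3c wait=3 total=9
k=2 load=t2/2c comp=t1/3c wait=3 total=12
k=3 load=t3/2c comp=t2/8c wait=8 total=20
k=4 load=t4/8c comp=t3/5c wait=8 total=28
k=5 load=t5/8c comp=t4/4c wait=8 total=36
k=6 load=t6/8c comp=t5/4c wait=8 total=44
k=7 load=t7/6c comp=t6/4c wait=6 total=50
k=8 load=t8/3c comp=t7/3c wait=3 total=53
k=9 load=- comp=t8/3c wait=3 total=56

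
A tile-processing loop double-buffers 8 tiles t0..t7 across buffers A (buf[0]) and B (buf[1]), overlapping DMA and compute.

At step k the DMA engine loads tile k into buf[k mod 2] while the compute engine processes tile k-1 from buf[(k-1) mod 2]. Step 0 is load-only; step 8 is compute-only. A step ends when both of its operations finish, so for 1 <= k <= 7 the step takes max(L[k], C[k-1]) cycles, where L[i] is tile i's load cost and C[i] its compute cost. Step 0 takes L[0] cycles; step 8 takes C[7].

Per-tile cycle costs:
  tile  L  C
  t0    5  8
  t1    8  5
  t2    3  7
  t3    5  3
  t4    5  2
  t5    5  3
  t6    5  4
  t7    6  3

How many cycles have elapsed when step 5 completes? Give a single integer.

end_cycle[5] = 35

  0. 5=5c; end=5; A:t0 B:-
  1. max(8,8)=8c; end=13; A:t0 B:t1
  2. max(3,5)=5c; end=18; A:t2 B:t1
  3. max(5,7)=7c; end=25; A:t2 B:t3
  4. max(5,3)=5c; end=30; A:t4 B:t3
  5. max(5,2)=5c; end=35; A:t4 B:t5
  6. max(5,3)=5c; end=40; A:t6 B:t5
  7. max(6,4)=6c; end=46; A:t6 B:t7
  8. 3=3c; end=49; A:t6 B:t7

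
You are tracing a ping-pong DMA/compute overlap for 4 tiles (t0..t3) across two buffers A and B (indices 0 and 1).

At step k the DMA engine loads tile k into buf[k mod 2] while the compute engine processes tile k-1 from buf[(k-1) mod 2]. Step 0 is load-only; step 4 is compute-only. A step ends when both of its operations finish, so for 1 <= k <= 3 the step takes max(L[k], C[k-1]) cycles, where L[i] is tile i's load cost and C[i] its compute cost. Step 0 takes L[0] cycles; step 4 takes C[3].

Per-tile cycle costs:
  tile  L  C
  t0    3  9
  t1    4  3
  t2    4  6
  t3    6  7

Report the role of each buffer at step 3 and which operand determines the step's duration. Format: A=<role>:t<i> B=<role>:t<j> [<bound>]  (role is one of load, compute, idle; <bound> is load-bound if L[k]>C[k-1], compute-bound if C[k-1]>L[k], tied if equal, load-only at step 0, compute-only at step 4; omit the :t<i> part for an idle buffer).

k=0 load=t0/3c comp=- wait=3 total=3
k=1 load=t1/4c comp=t0/9c wait=9 total=12
k=2 load=t2/4c comp=t1/3c wait=4 total=16
k=3 load=t3/6c comp=t2/6c wait=6 total=22
k=4 load=- comp=t3/7c wait=7 total=29

step 3: A=compute:t2 B=load:t3 [tied]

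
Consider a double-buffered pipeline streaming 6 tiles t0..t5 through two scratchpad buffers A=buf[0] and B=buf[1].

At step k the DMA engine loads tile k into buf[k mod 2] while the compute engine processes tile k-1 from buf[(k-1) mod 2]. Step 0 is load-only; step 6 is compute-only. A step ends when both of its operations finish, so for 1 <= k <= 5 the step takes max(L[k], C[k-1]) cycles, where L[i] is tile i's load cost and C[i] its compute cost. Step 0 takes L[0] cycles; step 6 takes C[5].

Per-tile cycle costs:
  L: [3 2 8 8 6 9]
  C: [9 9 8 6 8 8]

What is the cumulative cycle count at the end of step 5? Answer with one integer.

end_cycle[5] = 44

  0. 3=3c; end=3; A:t0 B:-
  1. max(2,9)=9c; end=12; A:t0 B:t1
  2. max(8,9)=9c; end=21; A:t2 B:t1
  3. max(8,8)=8c; end=29; A:t2 B:t3
  4. max(6,6)=6c; end=35; A:t4 B:t3
  5. max(9,8)=9c; end=44; A:t4 B:t5
  6. 8=8c; end=52; A:t4 B:t5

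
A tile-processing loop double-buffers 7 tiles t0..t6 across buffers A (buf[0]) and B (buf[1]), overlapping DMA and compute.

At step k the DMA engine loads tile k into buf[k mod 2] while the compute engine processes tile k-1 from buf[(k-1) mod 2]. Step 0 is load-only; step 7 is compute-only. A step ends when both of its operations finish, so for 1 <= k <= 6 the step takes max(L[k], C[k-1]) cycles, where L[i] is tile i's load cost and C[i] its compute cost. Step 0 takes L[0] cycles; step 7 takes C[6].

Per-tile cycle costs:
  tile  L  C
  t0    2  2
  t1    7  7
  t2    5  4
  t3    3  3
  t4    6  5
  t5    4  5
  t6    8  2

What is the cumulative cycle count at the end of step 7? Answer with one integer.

end_cycle[7] = 41

[0] DMA t0→A (2c) ∥ CU idle ⇒ 2c, clock 2
[1] DMA t1→B (7c) ∥ CU A:t0 (2c) ⇒ 7c, clock 9
[2] DMA t2→A (5c) ∥ CU B:t1 (7c) ⇒ 7c, clock 16
[3] DMA t3→B (3c) ∥ CU A:t2 (4c) ⇒ 4c, clock 20
[4] DMA t4→A (6c) ∥ CU B:t3 (3c) ⇒ 6c, clock 26
[5] DMA t5→B (4c) ∥ CU A:t4 (5c) ⇒ 5c, clock 31
[6] DMA t6→A (8c) ∥ CU B:t5 (5c) ⇒ 8c, clock 39
[7] DMA idle ∥ CU A:t6 (2c) ⇒ 2c, clock 41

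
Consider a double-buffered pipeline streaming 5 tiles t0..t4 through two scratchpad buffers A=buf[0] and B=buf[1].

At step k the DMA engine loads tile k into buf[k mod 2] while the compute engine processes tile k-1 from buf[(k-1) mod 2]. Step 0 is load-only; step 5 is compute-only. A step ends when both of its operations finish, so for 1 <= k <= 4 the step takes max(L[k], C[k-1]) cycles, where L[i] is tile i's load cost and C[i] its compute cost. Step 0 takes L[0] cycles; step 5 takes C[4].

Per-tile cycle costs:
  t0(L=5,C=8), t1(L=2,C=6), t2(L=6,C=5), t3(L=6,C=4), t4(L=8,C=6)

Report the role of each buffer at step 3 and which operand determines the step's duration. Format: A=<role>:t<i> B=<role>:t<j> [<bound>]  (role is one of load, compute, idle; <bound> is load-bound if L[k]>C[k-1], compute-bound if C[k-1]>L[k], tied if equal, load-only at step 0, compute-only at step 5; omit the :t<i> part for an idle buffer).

step 3: A=compute:t2 B=load:t3 [load-bound]

[0] DMA t0→A (5c) ∥ CU idle ⇒ 5c, clock 5
[1] DMA t1→B (2c) ∥ CU A:t0 (8c) ⇒ 8c, clock 13
[2] DMA t2→A (6c) ∥ CU B:t1 (6c) ⇒ 6c, clock 19
[3] DMA t3→B (6c) ∥ CU A:t2 (5c) ⇒ 6c, clock 25
[4] DMA t4→A (8c) ∥ CU B:t3 (4c) ⇒ 8c, clock 33
[5] DMA idle ∥ CU A:t4 (6c) ⇒ 6c, clock 39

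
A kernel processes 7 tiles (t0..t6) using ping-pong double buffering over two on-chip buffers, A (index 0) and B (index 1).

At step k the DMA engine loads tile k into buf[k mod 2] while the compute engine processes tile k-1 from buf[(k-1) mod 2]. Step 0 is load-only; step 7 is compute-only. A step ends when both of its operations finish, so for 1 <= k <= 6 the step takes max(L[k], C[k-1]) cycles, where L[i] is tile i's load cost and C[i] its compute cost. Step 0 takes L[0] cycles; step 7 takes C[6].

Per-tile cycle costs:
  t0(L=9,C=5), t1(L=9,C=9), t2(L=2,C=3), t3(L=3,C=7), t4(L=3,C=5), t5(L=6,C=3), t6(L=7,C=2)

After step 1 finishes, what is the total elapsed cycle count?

end_cycle[1] = 18

  0. 9=9c; end=9; A:t0 B:-
  1. max(9,5)=9c; end=18; A:t0 B:t1
  2. max(2,9)=9c; end=27; A:t2 B:t1
  3. max(3,3)=3c; end=30; A:t2 B:t3
  4. max(3,7)=7c; end=37; A:t4 B:t3
  5. max(6,5)=6c; end=43; A:t4 B:t5
  6. max(7,3)=7c; end=50; A:t6 B:t5
  7. 2=2c; end=52; A:t6 B:t5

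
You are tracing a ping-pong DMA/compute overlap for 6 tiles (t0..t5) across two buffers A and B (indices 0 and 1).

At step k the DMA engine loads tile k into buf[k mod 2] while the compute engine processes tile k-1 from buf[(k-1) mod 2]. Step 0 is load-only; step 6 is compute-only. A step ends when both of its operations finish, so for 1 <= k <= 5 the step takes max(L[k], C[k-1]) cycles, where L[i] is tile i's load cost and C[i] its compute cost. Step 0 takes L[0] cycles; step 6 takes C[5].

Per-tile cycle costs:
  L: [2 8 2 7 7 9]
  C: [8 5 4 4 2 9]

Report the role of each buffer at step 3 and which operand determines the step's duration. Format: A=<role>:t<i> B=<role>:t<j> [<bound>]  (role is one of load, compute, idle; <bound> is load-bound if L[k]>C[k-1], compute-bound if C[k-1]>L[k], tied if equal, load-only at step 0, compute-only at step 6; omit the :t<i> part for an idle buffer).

step 3: A=compute:t2 B=load:t3 [load-bound]

[0] DMA t0→A (2c) ∥ CU idle ⇒ 2c, clock 2
[1] DMA t1→B (8c) ∥ CU A:t0 (8c) ⇒ 8c, clock 10
[2] DMA t2→A (2c) ∥ CU B:t1 (5c) ⇒ 5c, clock 15
[3] DMA t3→B (7c) ∥ CU A:t2 (4c) ⇒ 7c, clock 22
[4] DMA t4→A (7c) ∥ CU B:t3 (4c) ⇒ 7c, clock 29
[5] DMA t5→B (9c) ∥ CU A:t4 (2c) ⇒ 9c, clock 38
[6] DMA idle ∥ CU B:t5 (9c) ⇒ 9c, clock 47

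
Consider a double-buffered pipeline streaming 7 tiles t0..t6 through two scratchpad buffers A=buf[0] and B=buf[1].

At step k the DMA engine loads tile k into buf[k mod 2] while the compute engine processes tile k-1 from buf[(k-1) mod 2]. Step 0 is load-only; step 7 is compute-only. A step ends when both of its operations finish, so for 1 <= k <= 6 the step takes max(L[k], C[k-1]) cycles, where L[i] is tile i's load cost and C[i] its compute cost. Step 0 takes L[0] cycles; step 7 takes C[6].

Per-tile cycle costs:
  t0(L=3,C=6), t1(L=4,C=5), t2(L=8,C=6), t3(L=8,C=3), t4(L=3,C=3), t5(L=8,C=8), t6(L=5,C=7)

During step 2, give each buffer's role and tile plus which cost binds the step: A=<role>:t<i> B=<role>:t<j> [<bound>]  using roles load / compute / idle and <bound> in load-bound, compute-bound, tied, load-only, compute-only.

step 2: A=load:t2 B=compute:t1 [load-bound]

k=0 load=t0/3c comp=- wait=3 total=3
k=1 load=t1/4c comp=t0/6c wait=6 total=9
k=2 load=t2/8c comp=t1/5c wait=8 total=17
k=3 load=t3/8c comp=t2/6c wait=8 total=25
k=4 load=t4/3c comp=t3/3c wait=3 total=28
k=5 load=t5/8c comp=t4/3c wait=8 total=36
k=6 load=t6/5c comp=t5/8c wait=8 total=44
k=7 load=- comp=t6/7c wait=7 total=51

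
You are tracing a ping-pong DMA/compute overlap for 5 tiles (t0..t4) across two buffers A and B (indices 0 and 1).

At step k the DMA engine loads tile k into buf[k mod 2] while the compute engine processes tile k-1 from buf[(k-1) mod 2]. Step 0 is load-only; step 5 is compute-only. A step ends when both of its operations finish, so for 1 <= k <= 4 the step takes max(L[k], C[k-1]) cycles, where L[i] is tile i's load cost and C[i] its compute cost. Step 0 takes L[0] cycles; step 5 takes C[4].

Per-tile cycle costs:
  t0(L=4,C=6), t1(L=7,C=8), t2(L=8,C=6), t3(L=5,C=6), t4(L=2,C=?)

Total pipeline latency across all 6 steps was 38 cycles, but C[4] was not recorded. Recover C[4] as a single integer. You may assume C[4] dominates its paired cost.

C[4] = 7

step 0 | dur = L[0]=4 = 4
step 1 | dur = max(L[1]=7, C[0]=6) = 7
step 2 | dur = max(L[2]=8, C[1]=8) = 8
step 3 | dur = max(L[3]=5, C[2]=6) = 6
step 4 | dur = max(L[4]=2, C[3]=6) = 6
step 5 | dur = C[4]=? = C[4]  (unknown; binding)
sum of known step durations = 31
dur[5] = total - known = 38 - 31 = 7
C[4] is the binding max in step 5, so C[4] = dur[5] = 7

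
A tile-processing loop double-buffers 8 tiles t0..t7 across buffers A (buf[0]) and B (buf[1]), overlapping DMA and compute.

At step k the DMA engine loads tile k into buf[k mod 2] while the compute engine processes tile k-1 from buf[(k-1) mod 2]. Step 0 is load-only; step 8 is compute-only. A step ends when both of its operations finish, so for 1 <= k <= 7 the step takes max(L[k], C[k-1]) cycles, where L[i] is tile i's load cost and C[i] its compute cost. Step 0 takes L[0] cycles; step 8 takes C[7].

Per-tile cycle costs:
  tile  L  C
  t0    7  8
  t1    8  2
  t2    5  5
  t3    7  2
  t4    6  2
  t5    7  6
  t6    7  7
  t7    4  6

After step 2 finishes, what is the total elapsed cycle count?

k=0 load=t0/7c comp=- wait=7 total=7
k=1 load=t1/8c comp=t0/8c wait=8 total=15
k=2 load=t2/5c comp=t1/2c wait=5 total=20
k=3 load=t3/7c comp=t2/5c wait=7 total=27
k=4 load=t4/6c comp=t3/2c wait=6 total=33
k=5 load=t5/7c comp=t4/2c wait=7 total=40
k=6 load=t6/7c comp=t5/6c wait=7 total=47
k=7 load=t7/4c comp=t6/7c wait=7 total=54
k=8 load=- comp=t7/6c wait=6 total=60

end_cycle[2] = 20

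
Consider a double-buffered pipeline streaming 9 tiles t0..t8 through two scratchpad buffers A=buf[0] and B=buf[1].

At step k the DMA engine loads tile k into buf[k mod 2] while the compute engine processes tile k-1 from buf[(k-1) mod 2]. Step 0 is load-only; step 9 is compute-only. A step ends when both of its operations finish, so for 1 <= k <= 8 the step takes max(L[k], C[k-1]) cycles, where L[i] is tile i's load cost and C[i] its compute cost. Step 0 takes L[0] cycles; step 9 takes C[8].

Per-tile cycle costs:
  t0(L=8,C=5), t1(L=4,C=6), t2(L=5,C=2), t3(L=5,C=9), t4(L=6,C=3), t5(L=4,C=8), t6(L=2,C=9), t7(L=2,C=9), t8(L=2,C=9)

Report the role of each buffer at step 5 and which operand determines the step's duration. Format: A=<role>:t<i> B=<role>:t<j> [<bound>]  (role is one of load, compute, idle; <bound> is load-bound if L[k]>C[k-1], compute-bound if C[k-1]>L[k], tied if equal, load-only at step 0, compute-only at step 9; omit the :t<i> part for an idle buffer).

step 5: A=compute:t4 B=load:t5 [load-bound]

  0. 8=8c; end=8; A:t0 B:-
  1. max(4,5)=5c; end=13; A:t0 B:t1
  2. max(5,6)=6c; end=19; A:t2 B:t1
  3. max(5,2)=5c; end=24; A:t2 B:t3
  4. max(6,9)=9c; end=33; A:t4 B:t3
  5. max(4,3)=4c; end=37; A:t4 B:t5
  6. max(2,8)=8c; end=45; A:t6 B:t5
  7. max(2,9)=9c; end=54; A:t6 B:t7
  8. max(2,9)=9c; end=63; A:t8 B:t7
  9. 9=9c; end=72; A:t8 B:t7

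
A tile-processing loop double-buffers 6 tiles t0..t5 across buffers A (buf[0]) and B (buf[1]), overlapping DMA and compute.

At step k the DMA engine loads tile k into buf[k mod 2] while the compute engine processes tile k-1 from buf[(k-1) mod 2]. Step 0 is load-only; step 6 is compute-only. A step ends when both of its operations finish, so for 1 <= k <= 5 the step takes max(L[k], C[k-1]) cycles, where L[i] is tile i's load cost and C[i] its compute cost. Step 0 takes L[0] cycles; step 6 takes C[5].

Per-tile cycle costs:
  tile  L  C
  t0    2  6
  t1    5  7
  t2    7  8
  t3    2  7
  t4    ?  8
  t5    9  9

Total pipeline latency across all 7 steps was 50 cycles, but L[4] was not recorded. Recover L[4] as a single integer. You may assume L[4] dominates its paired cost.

step 0 | dur = L[0]=2 = 2
step 1 | dur = max(L[1]=5, C[0]=6) = 6
step 2 | dur = max(L[2]=7, C[1]=7) = 7
step 3 | dur = max(L[3]=2, C[2]=8) = 8
step 4 | dur = max(L[4]=?, C[3]=7) = L[4]  (unknown; binding)
step 5 | dur = max(L[5]=9, C[4]=8) = 9
step 6 | dur = C[5]=9 = 9
sum of known step durations = 41
dur[4] = total - known = 50 - 41 = 9
L[4] is the binding max in step 4, so L[4] = dur[4] = 9

L[4] = 9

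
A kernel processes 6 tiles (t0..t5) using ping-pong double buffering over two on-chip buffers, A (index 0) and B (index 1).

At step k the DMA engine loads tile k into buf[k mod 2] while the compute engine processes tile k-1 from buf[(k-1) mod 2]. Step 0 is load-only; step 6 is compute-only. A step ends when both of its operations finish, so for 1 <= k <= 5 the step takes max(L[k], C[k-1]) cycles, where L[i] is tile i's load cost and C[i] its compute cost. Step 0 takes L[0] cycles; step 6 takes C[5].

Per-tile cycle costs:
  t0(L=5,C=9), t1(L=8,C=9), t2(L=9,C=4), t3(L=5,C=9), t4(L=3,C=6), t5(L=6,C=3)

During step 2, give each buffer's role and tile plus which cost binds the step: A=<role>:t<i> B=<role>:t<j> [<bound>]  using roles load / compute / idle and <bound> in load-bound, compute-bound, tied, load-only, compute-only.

[0] DMA t0→A (5c) ∥ CU idle ⇒ 5c, clock 5
[1] DMA t1→B (8c) ∥ CU A:t0 (9c) ⇒ 9c, clock 14
[2] DMA t2→A (9c) ∥ CU B:t1 (9c) ⇒ 9c, clock 23
[3] DMA t3→B (5c) ∥ CU A:t2 (4c) ⇒ 5c, clock 28
[4] DMA t4→A (3c) ∥ CU B:t3 (9c) ⇒ 9c, clock 37
[5] DMA t5→B (6c) ∥ CU A:t4 (6c) ⇒ 6c, clock 43
[6] DMA idle ∥ CU B:t5 (3c) ⇒ 3c, clock 46

step 2: A=load:t2 B=compute:t1 [tied]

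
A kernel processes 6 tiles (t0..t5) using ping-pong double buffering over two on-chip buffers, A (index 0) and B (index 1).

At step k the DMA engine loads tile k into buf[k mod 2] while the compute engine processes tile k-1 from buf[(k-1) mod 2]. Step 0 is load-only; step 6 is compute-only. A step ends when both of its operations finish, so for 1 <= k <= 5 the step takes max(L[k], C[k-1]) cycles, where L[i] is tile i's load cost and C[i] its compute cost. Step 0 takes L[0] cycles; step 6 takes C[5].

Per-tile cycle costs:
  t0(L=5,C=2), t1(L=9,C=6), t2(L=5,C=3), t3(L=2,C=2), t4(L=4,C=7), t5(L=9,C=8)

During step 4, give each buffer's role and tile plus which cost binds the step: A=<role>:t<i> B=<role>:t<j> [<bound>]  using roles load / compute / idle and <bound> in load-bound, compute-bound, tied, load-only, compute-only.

k=0 load=t0/5c comp=- wait=5 total=5
k=1 load=t1/9c comp=t0/2c wait=9 total=14
k=2 load=t2/5c comp=t1/6c wait=6 total=20
k=3 load=t3/2c comp=t2/3c wait=3 total=23
k=4 load=t4/4c comp=t3/2c wait=4 total=27
k=5 load=t5/9c comp=t4/7c wait=9 total=36
k=6 load=- comp=t5/8c wait=8 total=44

step 4: A=load:t4 B=compute:t3 [load-bound]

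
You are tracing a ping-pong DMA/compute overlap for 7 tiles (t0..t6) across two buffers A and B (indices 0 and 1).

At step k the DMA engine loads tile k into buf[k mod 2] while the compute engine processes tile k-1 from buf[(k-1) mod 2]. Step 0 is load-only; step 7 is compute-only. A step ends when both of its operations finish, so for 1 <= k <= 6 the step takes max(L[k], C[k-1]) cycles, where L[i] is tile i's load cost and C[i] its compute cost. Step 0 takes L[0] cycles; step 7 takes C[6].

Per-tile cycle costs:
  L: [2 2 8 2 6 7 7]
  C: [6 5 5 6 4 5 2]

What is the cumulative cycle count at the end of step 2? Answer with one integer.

end_cycle[2] = 16

[0] DMA t0→A (2c) ∥ CU idle ⇒ 2c, clock 2
[1] DMA t1→B (2c) ∥ CU A:t0 (6c) ⇒ 6c, clock 8
[2] DMA t2→A (8c) ∥ CU B:t1 (5c) ⇒ 8c, clock 16
[3] DMA t3→B (2c) ∥ CU A:t2 (5c) ⇒ 5c, clock 21
[4] DMA t4→A (6c) ∥ CU B:t3 (6c) ⇒ 6c, clock 27
[5] DMA t5→B (7c) ∥ CU A:t4 (4c) ⇒ 7c, clock 34
[6] DMA t6→A (7c) ∥ CU B:t5 (5c) ⇒ 7c, clock 41
[7] DMA idle ∥ CU A:t6 (2c) ⇒ 2c, clock 43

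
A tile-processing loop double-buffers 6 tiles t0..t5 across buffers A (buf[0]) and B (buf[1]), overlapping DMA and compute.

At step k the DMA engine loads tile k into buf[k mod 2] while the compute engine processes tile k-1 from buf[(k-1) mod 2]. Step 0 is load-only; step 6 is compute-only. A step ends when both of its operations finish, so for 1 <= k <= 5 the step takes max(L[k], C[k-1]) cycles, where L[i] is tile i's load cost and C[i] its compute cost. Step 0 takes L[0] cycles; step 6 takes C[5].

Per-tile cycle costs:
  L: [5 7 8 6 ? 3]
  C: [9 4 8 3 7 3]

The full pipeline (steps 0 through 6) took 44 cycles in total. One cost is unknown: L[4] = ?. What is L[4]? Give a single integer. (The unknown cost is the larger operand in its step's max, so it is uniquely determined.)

L[4] = 4

step 0 → dur = L[0]=5 = 5
step 1 → dur = max(L[1]=7, C[0]=9) = 9
step 2 → dur = max(L[2]=8, C[1]=4) = 8
step 3 → dur = max(L[3]=6, C[2]=8) = 8
step 4 → dur = max(L[4]=?, C[3]=3) = L[4]  (unknown; binding)
step 5 → dur = max(L[5]=3, C[4]=7) = 7
step 6 → dur = C[5]=3 = 3
sum of known step durations = 40
dur[4] = total - known = 44 - 40 = 4
L[4] is the binding max in step 4, so L[4] = dur[4] = 4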